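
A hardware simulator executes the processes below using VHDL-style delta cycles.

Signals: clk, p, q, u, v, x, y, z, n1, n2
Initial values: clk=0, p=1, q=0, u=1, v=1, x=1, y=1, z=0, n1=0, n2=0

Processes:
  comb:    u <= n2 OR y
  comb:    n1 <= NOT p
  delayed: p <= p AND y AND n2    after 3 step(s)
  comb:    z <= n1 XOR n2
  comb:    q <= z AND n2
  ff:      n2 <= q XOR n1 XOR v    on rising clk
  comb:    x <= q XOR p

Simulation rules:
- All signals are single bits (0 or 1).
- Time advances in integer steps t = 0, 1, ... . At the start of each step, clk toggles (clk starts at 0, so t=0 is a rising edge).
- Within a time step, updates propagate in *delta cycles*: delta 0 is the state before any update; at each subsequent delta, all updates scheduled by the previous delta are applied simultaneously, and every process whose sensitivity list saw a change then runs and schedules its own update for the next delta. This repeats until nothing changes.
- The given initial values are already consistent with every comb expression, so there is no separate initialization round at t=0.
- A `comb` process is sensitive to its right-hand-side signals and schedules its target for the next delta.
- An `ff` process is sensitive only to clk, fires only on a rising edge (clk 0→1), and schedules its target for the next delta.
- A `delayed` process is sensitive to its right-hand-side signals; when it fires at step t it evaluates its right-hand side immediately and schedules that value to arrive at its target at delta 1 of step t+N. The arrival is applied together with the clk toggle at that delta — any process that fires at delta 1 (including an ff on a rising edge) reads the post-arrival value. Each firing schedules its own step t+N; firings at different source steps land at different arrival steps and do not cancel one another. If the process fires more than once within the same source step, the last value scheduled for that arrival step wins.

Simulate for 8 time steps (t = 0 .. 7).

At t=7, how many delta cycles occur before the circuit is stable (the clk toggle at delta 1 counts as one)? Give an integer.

[bits: clk,p,u,x,q,n1,v,y,z,n2]
t=0: Δ0=0111001100 Δ1=1111001100 Δ2=1111001101 Δ3=1111001111 Δ4=1111101111 Δ5=1110101111 | 5Δ
t=1: Δ0=1110101111 Δ1=0110101111 | 1Δ
t=2: Δ0=0110101111 Δ1=1110101111 Δ2=1110101110 Δ3=1110001100 Δ4=1111001100 | 4Δ
t=3: Δ0=1111001100 Δ1=0111001100 | 1Δ
t=4: Δ0=0111001100 Δ1=1111001100 Δ2=1111001101 Δ3=1111001111 Δ4=1111101111 Δ5=1110101111 | 5Δ
t=5: Δ0=1110101111 Δ1=0010101111 Δ2=0011111111 Δ3=0011111101 Δ4=0011011101 Δ5=0010011101 | 5Δ
t=6: Δ0=0010011101 Δ1=1010011101 Δ2=1010011100 Δ3=1010011110 | 3Δ
t=7: Δ0=1010011110 Δ1=0110011110 Δ2=0111001110 Δ3=0111001100 | 3Δ

3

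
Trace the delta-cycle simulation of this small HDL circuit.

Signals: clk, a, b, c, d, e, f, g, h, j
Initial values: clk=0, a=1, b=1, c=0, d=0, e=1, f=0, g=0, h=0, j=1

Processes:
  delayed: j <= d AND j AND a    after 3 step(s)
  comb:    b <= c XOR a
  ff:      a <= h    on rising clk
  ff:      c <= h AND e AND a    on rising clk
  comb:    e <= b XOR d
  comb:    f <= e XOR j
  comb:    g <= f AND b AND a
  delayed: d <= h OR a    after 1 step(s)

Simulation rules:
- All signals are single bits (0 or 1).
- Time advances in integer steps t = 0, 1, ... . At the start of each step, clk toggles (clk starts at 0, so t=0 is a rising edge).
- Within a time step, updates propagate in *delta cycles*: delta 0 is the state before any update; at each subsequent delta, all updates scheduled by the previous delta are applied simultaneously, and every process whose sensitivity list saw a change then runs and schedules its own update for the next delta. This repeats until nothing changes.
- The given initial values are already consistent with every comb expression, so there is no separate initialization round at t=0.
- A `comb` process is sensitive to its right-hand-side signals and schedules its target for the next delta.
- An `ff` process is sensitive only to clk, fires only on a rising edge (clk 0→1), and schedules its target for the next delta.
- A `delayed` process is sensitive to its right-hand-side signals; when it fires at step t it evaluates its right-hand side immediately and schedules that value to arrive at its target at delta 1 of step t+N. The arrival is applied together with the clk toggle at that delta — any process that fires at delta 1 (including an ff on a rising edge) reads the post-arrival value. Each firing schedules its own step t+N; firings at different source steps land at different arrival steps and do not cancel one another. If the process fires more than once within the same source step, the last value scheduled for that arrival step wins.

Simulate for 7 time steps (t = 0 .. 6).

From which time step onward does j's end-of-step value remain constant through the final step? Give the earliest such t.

3

[bits: f,j,clk,b,h,c,g,d,e,a]
t=0: Δ0=0101000011 Δ1=0111000011 Δ2=0111000010 Δ3=0110000010 Δ4=0110000000 Δ5=1110000000 | 5Δ
t=1: Δ0=1110000000 Δ1=1100000000 | 1Δ
t=2: Δ0=1100000000 Δ1=1110000000 | 1Δ
t=3: Δ0=1110000000 Δ1=1000000000 Δ2=0000000000 | 2Δ
t=4: Δ0=0000000000 Δ1=0010000000 | 1Δ
t=5: Δ0=0010000000 Δ1=0000000000 | 1Δ
t=6: Δ0=0000000000 Δ1=0010000000 | 1Δ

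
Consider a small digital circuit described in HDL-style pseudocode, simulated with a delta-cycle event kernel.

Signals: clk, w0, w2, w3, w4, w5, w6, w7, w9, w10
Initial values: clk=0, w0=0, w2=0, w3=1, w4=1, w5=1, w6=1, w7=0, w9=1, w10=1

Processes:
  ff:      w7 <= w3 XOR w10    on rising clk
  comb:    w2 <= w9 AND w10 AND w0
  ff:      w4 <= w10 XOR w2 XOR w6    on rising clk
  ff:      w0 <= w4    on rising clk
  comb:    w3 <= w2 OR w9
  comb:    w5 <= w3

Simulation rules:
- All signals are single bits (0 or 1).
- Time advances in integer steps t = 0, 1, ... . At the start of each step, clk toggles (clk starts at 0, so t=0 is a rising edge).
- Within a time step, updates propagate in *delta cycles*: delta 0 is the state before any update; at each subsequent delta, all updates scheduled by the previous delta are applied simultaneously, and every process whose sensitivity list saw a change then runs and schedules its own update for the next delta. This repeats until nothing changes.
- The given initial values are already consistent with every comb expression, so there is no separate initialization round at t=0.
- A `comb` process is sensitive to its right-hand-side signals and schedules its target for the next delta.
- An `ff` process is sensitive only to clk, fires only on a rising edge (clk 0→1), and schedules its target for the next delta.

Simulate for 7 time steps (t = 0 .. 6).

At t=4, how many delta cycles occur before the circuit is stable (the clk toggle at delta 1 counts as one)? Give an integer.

[bits: w6,w2,w9,clk,w5,w10,w4,w0,w3,w7]
t=0: Δ0=1010111010 Δ1=1011111010 Δ2=1011110110 Δ3=1111110110 | 3Δ
t=1: Δ0=1111110110 Δ1=1110110110 | 1Δ
t=2: Δ0=1110110110 Δ1=1111110110 Δ2=1111111010 Δ3=1011111010 | 3Δ
t=3: Δ0=1011111010 Δ1=1010111010 | 1Δ
t=4: Δ0=1010111010 Δ1=1011111010 Δ2=1011110110 Δ3=1111110110 | 3Δ
t=5: Δ0=1111110110 Δ1=1110110110 | 1Δ
t=6: Δ0=1110110110 Δ1=1111110110 Δ2=1111111010 Δ3=1011111010 | 3Δ

3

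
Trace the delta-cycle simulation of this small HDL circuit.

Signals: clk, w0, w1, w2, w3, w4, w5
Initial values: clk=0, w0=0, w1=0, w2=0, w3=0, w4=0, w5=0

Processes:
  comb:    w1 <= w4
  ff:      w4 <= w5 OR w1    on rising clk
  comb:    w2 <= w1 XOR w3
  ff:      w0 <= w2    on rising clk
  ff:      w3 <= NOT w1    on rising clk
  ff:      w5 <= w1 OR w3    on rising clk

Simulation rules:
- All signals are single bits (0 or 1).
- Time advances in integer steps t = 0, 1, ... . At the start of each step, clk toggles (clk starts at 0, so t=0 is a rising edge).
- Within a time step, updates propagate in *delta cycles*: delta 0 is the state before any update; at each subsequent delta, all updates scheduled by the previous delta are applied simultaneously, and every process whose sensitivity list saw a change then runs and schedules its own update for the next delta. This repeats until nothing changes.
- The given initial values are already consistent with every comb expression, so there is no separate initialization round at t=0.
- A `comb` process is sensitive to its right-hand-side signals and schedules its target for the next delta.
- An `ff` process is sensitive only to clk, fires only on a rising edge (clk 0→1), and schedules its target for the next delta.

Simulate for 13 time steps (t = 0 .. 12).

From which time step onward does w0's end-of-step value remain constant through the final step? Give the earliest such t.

8

t0.Δ0 clk=0 w2=0 w0=0 w5=0 w1=0 w4=0 w3=0
t0.Δ1 clk=1 w2=0 w0=0 w5=0 w1=0 w4=0 w3=0
t0.Δ2 clk=1 w2=0 w0=0 w5=0 w1=0 w4=0 w3=1
t0.Δ3 clk=1 w2=1 w0=0 w5=0 w1=0 w4=0 w3=1
t1.Δ0 clk=1 w2=1 w0=0 w5=0 w1=0 w4=0 w3=1
t1.Δ1 clk=0 w2=1 w0=0 w5=0 w1=0 w4=0 w3=1
t2.Δ0 clk=0 w2=1 w0=0 w5=0 w1=0 w4=0 w3=1
t2.Δ1 clk=1 w2=1 w0=0 w5=0 w1=0 w4=0 w3=1
t2.Δ2 clk=1 w2=1 w0=1 w5=1 w1=0 w4=0 w3=1
t3.Δ0 clk=1 w2=1 w0=1 w5=1 w1=0 w4=0 w3=1
t3.Δ1 clk=0 w2=1 w0=1 w5=1 w1=0 w4=0 w3=1
t4.Δ0 clk=0 w2=1 w0=1 w5=1 w1=0 w4=0 w3=1
t4.Δ1 clk=1 w2=1 w0=1 w5=1 w1=0 w4=0 w3=1
t4.Δ2 clk=1 w2=1 w0=1 w5=1 w1=0 w4=1 w3=1
t4.Δ3 clk=1 w2=1 w0=1 w5=1 w1=1 w4=1 w3=1
t4.Δ4 clk=1 w2=0 w0=1 w5=1 w1=1 w4=1 w3=1
t5.Δ0 clk=1 w2=0 w0=1 w5=1 w1=1 w4=1 w3=1
t5.Δ1 clk=0 w2=0 w0=1 w5=1 w1=1 w4=1 w3=1
t6.Δ0 clk=0 w2=0 w0=1 w5=1 w1=1 w4=1 w3=1
t6.Δ1 clk=1 w2=0 w0=1 w5=1 w1=1 w4=1 w3=1
t6.Δ2 clk=1 w2=0 w0=0 w5=1 w1=1 w4=1 w3=0
t6.Δ3 clk=1 w2=1 w0=0 w5=1 w1=1 w4=1 w3=0
t7.Δ0 clk=1 w2=1 w0=0 w5=1 w1=1 w4=1 w3=0
t7.Δ1 clk=0 w2=1 w0=0 w5=1 w1=1 w4=1 w3=0
t8.Δ0 clk=0 w2=1 w0=0 w5=1 w1=1 w4=1 w3=0
t8.Δ1 clk=1 w2=1 w0=0 w5=1 w1=1 w4=1 w3=0
t8.Δ2 clk=1 w2=1 w0=1 w5=1 w1=1 w4=1 w3=0
t9.Δ0 clk=1 w2=1 w0=1 w5=1 w1=1 w4=1 w3=0
t9.Δ1 clk=0 w2=1 w0=1 w5=1 w1=1 w4=1 w3=0
t10.Δ0 clk=0 w2=1 w0=1 w5=1 w1=1 w4=1 w3=0
t10.Δ1 clk=1 w2=1 w0=1 w5=1 w1=1 w4=1 w3=0
t11.Δ0 clk=1 w2=1 w0=1 w5=1 w1=1 w4=1 w3=0
t11.Δ1 clk=0 w2=1 w0=1 w5=1 w1=1 w4=1 w3=0
t12.Δ0 clk=0 w2=1 w0=1 w5=1 w1=1 w4=1 w3=0
t12.Δ1 clk=1 w2=1 w0=1 w5=1 w1=1 w4=1 w3=0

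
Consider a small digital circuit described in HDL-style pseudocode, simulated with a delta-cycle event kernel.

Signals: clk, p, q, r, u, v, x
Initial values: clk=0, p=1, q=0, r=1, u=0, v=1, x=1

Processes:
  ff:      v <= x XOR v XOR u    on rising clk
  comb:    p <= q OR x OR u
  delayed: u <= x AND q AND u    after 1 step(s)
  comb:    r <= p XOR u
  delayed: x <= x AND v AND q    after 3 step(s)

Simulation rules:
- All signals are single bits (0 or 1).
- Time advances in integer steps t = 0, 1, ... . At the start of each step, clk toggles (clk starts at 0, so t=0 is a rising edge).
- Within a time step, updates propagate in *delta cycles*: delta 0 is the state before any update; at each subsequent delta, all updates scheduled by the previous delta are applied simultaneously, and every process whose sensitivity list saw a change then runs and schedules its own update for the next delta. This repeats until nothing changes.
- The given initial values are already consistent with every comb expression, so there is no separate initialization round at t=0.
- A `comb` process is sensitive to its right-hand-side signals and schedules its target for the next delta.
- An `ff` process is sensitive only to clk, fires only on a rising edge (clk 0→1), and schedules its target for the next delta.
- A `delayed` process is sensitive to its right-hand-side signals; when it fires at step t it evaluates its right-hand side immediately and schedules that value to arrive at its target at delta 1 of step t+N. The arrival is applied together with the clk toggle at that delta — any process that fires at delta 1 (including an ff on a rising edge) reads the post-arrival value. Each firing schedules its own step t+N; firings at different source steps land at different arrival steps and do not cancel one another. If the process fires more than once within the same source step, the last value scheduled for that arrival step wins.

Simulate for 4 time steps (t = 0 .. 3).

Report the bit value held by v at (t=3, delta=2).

t0.Δ0 x=1 p=1 r=1 q=0 u=0 v=1 clk=0
t0.Δ1 x=1 p=1 r=1 q=0 u=0 v=1 clk=1
t0.Δ2 x=1 p=1 r=1 q=0 u=0 v=0 clk=1
t1.Δ0 x=1 p=1 r=1 q=0 u=0 v=0 clk=1
t1.Δ1 x=1 p=1 r=1 q=0 u=0 v=0 clk=0
t2.Δ0 x=1 p=1 r=1 q=0 u=0 v=0 clk=0
t2.Δ1 x=1 p=1 r=1 q=0 u=0 v=0 clk=1
t2.Δ2 x=1 p=1 r=1 q=0 u=0 v=1 clk=1
t3.Δ0 x=1 p=1 r=1 q=0 u=0 v=1 clk=1
t3.Δ1 x=0 p=1 r=1 q=0 u=0 v=1 clk=0
t3.Δ2 x=0 p=0 r=1 q=0 u=0 v=1 clk=0
t3.Δ3 x=0 p=0 r=0 q=0 u=0 v=1 clk=0

1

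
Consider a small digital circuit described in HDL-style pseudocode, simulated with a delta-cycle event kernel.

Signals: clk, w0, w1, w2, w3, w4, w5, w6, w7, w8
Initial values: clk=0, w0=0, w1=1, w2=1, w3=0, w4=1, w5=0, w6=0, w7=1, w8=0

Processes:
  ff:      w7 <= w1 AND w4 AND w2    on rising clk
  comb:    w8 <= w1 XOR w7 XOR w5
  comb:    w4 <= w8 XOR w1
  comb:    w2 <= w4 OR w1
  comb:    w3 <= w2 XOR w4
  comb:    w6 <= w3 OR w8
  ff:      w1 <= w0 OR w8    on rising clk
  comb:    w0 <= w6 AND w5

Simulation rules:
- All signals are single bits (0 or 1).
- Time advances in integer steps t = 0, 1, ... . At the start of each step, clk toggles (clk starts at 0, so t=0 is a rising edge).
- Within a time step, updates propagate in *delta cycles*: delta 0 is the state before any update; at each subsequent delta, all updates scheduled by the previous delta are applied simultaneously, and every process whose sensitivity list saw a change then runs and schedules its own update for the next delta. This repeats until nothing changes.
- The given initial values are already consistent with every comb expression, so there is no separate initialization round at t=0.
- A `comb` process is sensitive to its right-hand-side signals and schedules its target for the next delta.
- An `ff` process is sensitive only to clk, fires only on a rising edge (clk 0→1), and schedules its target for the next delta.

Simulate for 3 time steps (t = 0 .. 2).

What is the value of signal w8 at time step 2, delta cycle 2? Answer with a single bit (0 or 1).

1

[bits: w3,w2,w7,w6,w4,clk,w8,w0,w5,w1]
t=0: Δ0=0110100001 Δ1=0110110001 Δ2=0110110000 Δ3=0110011000 Δ4=1011111000 Δ5=1111111000 Δ6=0111111000 | 6Δ
t=1: Δ0=0111111000 Δ1=0111101000 | 1Δ
t=2: Δ0=0111101000 Δ1=0111111000 Δ2=0101111001 Δ3=0101011001 Δ4=1101011001 | 4Δ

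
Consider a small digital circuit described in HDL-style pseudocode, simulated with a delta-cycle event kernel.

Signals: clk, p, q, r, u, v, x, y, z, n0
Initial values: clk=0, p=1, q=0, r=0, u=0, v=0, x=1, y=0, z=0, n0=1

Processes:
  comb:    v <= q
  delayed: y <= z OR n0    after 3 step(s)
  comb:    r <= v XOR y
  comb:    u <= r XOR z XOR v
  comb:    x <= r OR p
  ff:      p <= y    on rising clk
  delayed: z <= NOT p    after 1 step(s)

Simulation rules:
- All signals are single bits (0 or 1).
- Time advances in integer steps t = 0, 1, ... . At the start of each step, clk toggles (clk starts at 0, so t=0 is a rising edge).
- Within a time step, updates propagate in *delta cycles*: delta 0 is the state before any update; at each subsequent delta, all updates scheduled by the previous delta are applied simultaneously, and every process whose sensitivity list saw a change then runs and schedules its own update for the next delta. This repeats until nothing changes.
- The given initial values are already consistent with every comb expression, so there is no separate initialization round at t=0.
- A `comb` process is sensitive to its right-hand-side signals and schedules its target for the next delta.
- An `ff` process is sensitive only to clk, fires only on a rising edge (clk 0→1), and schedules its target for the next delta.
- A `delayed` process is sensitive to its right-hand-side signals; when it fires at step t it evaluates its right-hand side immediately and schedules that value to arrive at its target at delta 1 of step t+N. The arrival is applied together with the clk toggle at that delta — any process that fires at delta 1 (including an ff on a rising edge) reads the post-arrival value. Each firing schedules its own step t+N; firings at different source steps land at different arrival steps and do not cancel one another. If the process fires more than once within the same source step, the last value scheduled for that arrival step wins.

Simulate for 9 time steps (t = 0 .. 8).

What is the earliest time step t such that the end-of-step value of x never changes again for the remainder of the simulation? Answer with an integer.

[bits: p,r,n0,y,z,u,v,x,q,clk]
t=0: Δ0=1010000100 Δ1=1010000101 Δ2=0010000101 Δ3=0010000001 | 3Δ
t=1: Δ0=0010000001 Δ1=0010100000 Δ2=0010110000 | 2Δ
t=2: Δ0=0010110000 Δ1=0010110001 | 1Δ
t=3: Δ0=0010110001 Δ1=0010110000 | 1Δ
t=4: Δ0=0010110000 Δ1=0011110001 Δ2=1111110001 Δ3=1111100101 | 3Δ
t=5: Δ0=1111100101 Δ1=1111000100 Δ2=1111010100 | 2Δ
t=6: Δ0=1111010100 Δ1=1111010101 | 1Δ
t=7: Δ0=1111010101 Δ1=1111010100 | 1Δ
t=8: Δ0=1111010100 Δ1=1111010101 | 1Δ

4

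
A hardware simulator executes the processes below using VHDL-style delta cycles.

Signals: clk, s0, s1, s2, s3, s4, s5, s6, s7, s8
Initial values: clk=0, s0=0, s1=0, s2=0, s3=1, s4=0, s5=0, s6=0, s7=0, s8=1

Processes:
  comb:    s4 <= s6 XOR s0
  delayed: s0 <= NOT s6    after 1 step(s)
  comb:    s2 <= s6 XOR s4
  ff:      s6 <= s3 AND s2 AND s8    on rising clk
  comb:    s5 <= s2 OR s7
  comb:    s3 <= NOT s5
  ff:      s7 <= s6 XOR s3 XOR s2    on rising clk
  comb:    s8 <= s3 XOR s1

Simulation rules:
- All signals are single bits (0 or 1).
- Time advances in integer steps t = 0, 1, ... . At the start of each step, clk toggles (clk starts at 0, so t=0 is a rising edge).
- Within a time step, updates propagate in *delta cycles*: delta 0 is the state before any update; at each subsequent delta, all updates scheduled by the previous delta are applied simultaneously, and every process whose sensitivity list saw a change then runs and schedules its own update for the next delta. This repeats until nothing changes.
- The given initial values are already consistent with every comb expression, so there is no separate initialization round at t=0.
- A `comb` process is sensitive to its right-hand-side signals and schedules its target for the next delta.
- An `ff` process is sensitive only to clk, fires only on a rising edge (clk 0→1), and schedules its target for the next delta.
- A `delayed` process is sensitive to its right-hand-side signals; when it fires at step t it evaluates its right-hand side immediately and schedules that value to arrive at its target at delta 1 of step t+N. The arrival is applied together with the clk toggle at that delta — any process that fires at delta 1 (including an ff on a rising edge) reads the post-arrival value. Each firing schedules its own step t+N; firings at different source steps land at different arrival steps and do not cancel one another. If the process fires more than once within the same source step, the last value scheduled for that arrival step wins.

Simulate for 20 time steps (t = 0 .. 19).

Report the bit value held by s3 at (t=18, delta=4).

[bits: s3,s1,s7,s6,s8,clk,s2,s0,s5,s4]
t=0: Δ0=1000100000 Δ1=1000110000 Δ2=1010110000 Δ3=1010110010 Δ4=0010110010 Δ5=0010010010 | 5Δ
t=1: Δ0=0010010010 Δ1=0010000010 | 1Δ
t=2: Δ0=0010000010 Δ1=0010010010 Δ2=0000010010 Δ3=0000010000 Δ4=1000010000 Δ5=1000110000 | 5Δ
t=3: Δ0=1000110000 Δ1=1000100000 | 1Δ
t=4: Δ0=1000100000 Δ1=1000110000 Δ2=1010110000 Δ3=1010110010 Δ4=0010110010 Δ5=0010010010 | 5Δ
t=5: Δ0=0010010010 Δ1=0010000010 | 1Δ
t=6: Δ0=0010000010 Δ1=0010010010 Δ2=0000010010 Δ3=0000010000 Δ4=1000010000 Δ5=1000110000 | 5Δ
t=7: Δ0=1000110000 Δ1=1000100000 | 1Δ
t=8: Δ0=1000100000 Δ1=1000110000 Δ2=1010110000 Δ3=1010110010 Δ4=0010110010 Δ5=0010010010 | 5Δ
t=9: Δ0=0010010010 Δ1=0010000010 | 1Δ
t=10: Δ0=0010000010 Δ1=0010010010 Δ2=0000010010 Δ3=0000010000 Δ4=1000010000 Δ5=1000110000 | 5Δ
t=11: Δ0=1000110000 Δ1=1000100000 | 1Δ
t=12: Δ0=1000100000 Δ1=1000110000 Δ2=1010110000 Δ3=1010110010 Δ4=0010110010 Δ5=0010010010 | 5Δ
t=13: Δ0=0010010010 Δ1=0010000010 | 1Δ
t=14: Δ0=0010000010 Δ1=0010010010 Δ2=0000010010 Δ3=0000010000 Δ4=1000010000 Δ5=1000110000 | 5Δ
t=15: Δ0=1000110000 Δ1=1000100000 | 1Δ
t=16: Δ0=1000100000 Δ1=1000110000 Δ2=1010110000 Δ3=1010110010 Δ4=0010110010 Δ5=0010010010 | 5Δ
t=17: Δ0=0010010010 Δ1=0010000010 | 1Δ
t=18: Δ0=0010000010 Δ1=0010010010 Δ2=0000010010 Δ3=0000010000 Δ4=1000010000 Δ5=1000110000 | 5Δ
t=19: Δ0=1000110000 Δ1=1000100000 | 1Δ

1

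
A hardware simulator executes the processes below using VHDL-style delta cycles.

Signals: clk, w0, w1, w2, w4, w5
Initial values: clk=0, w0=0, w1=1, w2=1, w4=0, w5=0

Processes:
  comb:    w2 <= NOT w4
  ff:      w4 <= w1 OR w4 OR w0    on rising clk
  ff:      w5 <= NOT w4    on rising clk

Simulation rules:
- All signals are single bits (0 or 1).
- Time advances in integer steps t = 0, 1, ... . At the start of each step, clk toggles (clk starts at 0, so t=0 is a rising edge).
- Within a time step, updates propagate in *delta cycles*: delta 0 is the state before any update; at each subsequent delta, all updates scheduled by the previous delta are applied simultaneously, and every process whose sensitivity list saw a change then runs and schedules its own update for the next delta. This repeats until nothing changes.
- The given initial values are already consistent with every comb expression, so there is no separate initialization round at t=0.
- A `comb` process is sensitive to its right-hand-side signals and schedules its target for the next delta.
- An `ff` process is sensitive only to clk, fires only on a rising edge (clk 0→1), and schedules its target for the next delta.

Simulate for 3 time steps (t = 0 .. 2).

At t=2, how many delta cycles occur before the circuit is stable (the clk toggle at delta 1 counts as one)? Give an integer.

2

t0.Δ0 w1=1 w0=0 w2=1 w4=0 w5=0 clk=0
t0.Δ1 w1=1 w0=0 w2=1 w4=0 w5=0 clk=1
t0.Δ2 w1=1 w0=0 w2=1 w4=1 w5=1 clk=1
t0.Δ3 w1=1 w0=0 w2=0 w4=1 w5=1 clk=1
t1.Δ0 w1=1 w0=0 w2=0 w4=1 w5=1 clk=1
t1.Δ1 w1=1 w0=0 w2=0 w4=1 w5=1 clk=0
t2.Δ0 w1=1 w0=0 w2=0 w4=1 w5=1 clk=0
t2.Δ1 w1=1 w0=0 w2=0 w4=1 w5=1 clk=1
t2.Δ2 w1=1 w0=0 w2=0 w4=1 w5=0 clk=1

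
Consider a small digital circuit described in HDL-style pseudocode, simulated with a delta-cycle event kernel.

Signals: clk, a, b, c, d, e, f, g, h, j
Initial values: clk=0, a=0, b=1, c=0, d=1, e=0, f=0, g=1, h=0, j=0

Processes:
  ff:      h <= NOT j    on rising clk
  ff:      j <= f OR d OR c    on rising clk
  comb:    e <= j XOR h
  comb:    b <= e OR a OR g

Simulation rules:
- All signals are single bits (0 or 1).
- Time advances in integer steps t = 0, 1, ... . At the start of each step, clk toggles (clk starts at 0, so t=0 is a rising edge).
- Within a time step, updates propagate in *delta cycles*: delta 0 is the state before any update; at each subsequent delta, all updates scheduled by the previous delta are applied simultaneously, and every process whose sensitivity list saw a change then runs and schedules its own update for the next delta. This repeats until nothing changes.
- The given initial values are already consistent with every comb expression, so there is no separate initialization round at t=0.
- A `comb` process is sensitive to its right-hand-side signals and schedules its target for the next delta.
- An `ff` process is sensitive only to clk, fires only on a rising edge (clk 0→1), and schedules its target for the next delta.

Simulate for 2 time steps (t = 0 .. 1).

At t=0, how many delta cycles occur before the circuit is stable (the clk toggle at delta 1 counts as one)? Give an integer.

2

t0.Δ0 g=1 e=0 j=0 d=1 h=0 c=0 clk=0 f=0 a=0 b=1
t0.Δ1 g=1 e=0 j=0 d=1 h=0 c=0 clk=1 f=0 a=0 b=1
t0.Δ2 g=1 e=0 j=1 d=1 h=1 c=0 clk=1 f=0 a=0 b=1
t1.Δ0 g=1 e=0 j=1 d=1 h=1 c=0 clk=1 f=0 a=0 b=1
t1.Δ1 g=1 e=0 j=1 d=1 h=1 c=0 clk=0 f=0 a=0 b=1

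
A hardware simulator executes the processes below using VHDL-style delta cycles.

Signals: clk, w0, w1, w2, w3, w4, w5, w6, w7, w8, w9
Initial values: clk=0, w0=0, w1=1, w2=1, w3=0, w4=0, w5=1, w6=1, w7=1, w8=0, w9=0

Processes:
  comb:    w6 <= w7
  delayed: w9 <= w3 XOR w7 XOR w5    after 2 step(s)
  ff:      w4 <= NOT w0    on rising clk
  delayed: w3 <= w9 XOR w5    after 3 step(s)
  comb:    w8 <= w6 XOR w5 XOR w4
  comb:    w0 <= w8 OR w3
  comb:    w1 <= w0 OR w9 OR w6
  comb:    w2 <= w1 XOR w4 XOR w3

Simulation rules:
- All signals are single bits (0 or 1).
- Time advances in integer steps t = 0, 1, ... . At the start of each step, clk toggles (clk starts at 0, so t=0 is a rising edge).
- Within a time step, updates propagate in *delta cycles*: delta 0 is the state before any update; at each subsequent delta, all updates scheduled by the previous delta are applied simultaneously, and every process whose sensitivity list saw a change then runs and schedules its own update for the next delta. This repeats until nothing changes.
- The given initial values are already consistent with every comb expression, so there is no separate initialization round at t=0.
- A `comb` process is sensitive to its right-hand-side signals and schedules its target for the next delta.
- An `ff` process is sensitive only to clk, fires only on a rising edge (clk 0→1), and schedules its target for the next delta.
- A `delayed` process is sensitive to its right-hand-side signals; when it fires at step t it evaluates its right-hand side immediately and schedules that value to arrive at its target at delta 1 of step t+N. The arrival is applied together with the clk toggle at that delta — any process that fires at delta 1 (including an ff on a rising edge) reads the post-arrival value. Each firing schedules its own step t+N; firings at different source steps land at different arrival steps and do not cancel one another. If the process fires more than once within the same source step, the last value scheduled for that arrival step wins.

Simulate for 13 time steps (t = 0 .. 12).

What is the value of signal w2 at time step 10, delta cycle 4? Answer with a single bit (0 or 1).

t0.Δ0 w8=0 w5=1 w1=1 w4=0 w3=0 w2=1 w7=1 clk=0 w6=1 w0=0 w9=0
t0.Δ1 w8=0 w5=1 w1=1 w4=0 w3=0 w2=1 w7=1 clk=1 w6=1 w0=0 w9=0
t0.Δ2 w8=0 w5=1 w1=1 w4=1 w3=0 w2=1 w7=1 clk=1 w6=1 w0=0 w9=0
t0.Δ3 w8=1 w5=1 w1=1 w4=1 w3=0 w2=0 w7=1 clk=1 w6=1 w0=0 w9=0
t0.Δ4 w8=1 w5=1 w1=1 w4=1 w3=0 w2=0 w7=1 clk=1 w6=1 w0=1 w9=0
t1.Δ0 w8=1 w5=1 w1=1 w4=1 w3=0 w2=0 w7=1 clk=1 w6=1 w0=1 w9=0
t1.Δ1 w8=1 w5=1 w1=1 w4=1 w3=0 w2=0 w7=1 clk=0 w6=1 w0=1 w9=0
t2.Δ0 w8=1 w5=1 w1=1 w4=1 w3=0 w2=0 w7=1 clk=0 w6=1 w0=1 w9=0
t2.Δ1 w8=1 w5=1 w1=1 w4=1 w3=0 w2=0 w7=1 clk=1 w6=1 w0=1 w9=0
t2.Δ2 w8=1 w5=1 w1=1 w4=0 w3=0 w2=0 w7=1 clk=1 w6=1 w0=1 w9=0
t2.Δ3 w8=0 w5=1 w1=1 w4=0 w3=0 w2=1 w7=1 clk=1 w6=1 w0=1 w9=0
t2.Δ4 w8=0 w5=1 w1=1 w4=0 w3=0 w2=1 w7=1 clk=1 w6=1 w0=0 w9=0
t3.Δ0 w8=0 w5=1 w1=1 w4=0 w3=0 w2=1 w7=1 clk=1 w6=1 w0=0 w9=0
t3.Δ1 w8=0 w5=1 w1=1 w4=0 w3=0 w2=1 w7=1 clk=0 w6=1 w0=0 w9=0
t4.Δ0 w8=0 w5=1 w1=1 w4=0 w3=0 w2=1 w7=1 clk=0 w6=1 w0=0 w9=0
t4.Δ1 w8=0 w5=1 w1=1 w4=0 w3=0 w2=1 w7=1 clk=1 w6=1 w0=0 w9=0
t4.Δ2 w8=0 w5=1 w1=1 w4=1 w3=0 w2=1 w7=1 clk=1 w6=1 w0=0 w9=0
t4.Δ3 w8=1 w5=1 w1=1 w4=1 w3=0 w2=0 w7=1 clk=1 w6=1 w0=0 w9=0
t4.Δ4 w8=1 w5=1 w1=1 w4=1 w3=0 w2=0 w7=1 clk=1 w6=1 w0=1 w9=0
t5.Δ0 w8=1 w5=1 w1=1 w4=1 w3=0 w2=0 w7=1 clk=1 w6=1 w0=1 w9=0
t5.Δ1 w8=1 w5=1 w1=1 w4=1 w3=0 w2=0 w7=1 clk=0 w6=1 w0=1 w9=0
t6.Δ0 w8=1 w5=1 w1=1 w4=1 w3=0 w2=0 w7=1 clk=0 w6=1 w0=1 w9=0
t6.Δ1 w8=1 w5=1 w1=1 w4=1 w3=0 w2=0 w7=1 clk=1 w6=1 w0=1 w9=0
t6.Δ2 w8=1 w5=1 w1=1 w4=0 w3=0 w2=0 w7=1 clk=1 w6=1 w0=1 w9=0
t6.Δ3 w8=0 w5=1 w1=1 w4=0 w3=0 w2=1 w7=1 clk=1 w6=1 w0=1 w9=0
t6.Δ4 w8=0 w5=1 w1=1 w4=0 w3=0 w2=1 w7=1 clk=1 w6=1 w0=0 w9=0
t7.Δ0 w8=0 w5=1 w1=1 w4=0 w3=0 w2=1 w7=1 clk=1 w6=1 w0=0 w9=0
t7.Δ1 w8=0 w5=1 w1=1 w4=0 w3=0 w2=1 w7=1 clk=0 w6=1 w0=0 w9=0
t8.Δ0 w8=0 w5=1 w1=1 w4=0 w3=0 w2=1 w7=1 clk=0 w6=1 w0=0 w9=0
t8.Δ1 w8=0 w5=1 w1=1 w4=0 w3=0 w2=1 w7=1 clk=1 w6=1 w0=0 w9=0
t8.Δ2 w8=0 w5=1 w1=1 w4=1 w3=0 w2=1 w7=1 clk=1 w6=1 w0=0 w9=0
t8.Δ3 w8=1 w5=1 w1=1 w4=1 w3=0 w2=0 w7=1 clk=1 w6=1 w0=0 w9=0
t8.Δ4 w8=1 w5=1 w1=1 w4=1 w3=0 w2=0 w7=1 clk=1 w6=1 w0=1 w9=0
t9.Δ0 w8=1 w5=1 w1=1 w4=1 w3=0 w2=0 w7=1 clk=1 w6=1 w0=1 w9=0
t9.Δ1 w8=1 w5=1 w1=1 w4=1 w3=0 w2=0 w7=1 clk=0 w6=1 w0=1 w9=0
t10.Δ0 w8=1 w5=1 w1=1 w4=1 w3=0 w2=0 w7=1 clk=0 w6=1 w0=1 w9=0
t10.Δ1 w8=1 w5=1 w1=1 w4=1 w3=0 w2=0 w7=1 clk=1 w6=1 w0=1 w9=0
t10.Δ2 w8=1 w5=1 w1=1 w4=0 w3=0 w2=0 w7=1 clk=1 w6=1 w0=1 w9=0
t10.Δ3 w8=0 w5=1 w1=1 w4=0 w3=0 w2=1 w7=1 clk=1 w6=1 w0=1 w9=0
t10.Δ4 w8=0 w5=1 w1=1 w4=0 w3=0 w2=1 w7=1 clk=1 w6=1 w0=0 w9=0
t11.Δ0 w8=0 w5=1 w1=1 w4=0 w3=0 w2=1 w7=1 clk=1 w6=1 w0=0 w9=0
t11.Δ1 w8=0 w5=1 w1=1 w4=0 w3=0 w2=1 w7=1 clk=0 w6=1 w0=0 w9=0
t12.Δ0 w8=0 w5=1 w1=1 w4=0 w3=0 w2=1 w7=1 clk=0 w6=1 w0=0 w9=0
t12.Δ1 w8=0 w5=1 w1=1 w4=0 w3=0 w2=1 w7=1 clk=1 w6=1 w0=0 w9=0
t12.Δ2 w8=0 w5=1 w1=1 w4=1 w3=0 w2=1 w7=1 clk=1 w6=1 w0=0 w9=0
t12.Δ3 w8=1 w5=1 w1=1 w4=1 w3=0 w2=0 w7=1 clk=1 w6=1 w0=0 w9=0
t12.Δ4 w8=1 w5=1 w1=1 w4=1 w3=0 w2=0 w7=1 clk=1 w6=1 w0=1 w9=0

1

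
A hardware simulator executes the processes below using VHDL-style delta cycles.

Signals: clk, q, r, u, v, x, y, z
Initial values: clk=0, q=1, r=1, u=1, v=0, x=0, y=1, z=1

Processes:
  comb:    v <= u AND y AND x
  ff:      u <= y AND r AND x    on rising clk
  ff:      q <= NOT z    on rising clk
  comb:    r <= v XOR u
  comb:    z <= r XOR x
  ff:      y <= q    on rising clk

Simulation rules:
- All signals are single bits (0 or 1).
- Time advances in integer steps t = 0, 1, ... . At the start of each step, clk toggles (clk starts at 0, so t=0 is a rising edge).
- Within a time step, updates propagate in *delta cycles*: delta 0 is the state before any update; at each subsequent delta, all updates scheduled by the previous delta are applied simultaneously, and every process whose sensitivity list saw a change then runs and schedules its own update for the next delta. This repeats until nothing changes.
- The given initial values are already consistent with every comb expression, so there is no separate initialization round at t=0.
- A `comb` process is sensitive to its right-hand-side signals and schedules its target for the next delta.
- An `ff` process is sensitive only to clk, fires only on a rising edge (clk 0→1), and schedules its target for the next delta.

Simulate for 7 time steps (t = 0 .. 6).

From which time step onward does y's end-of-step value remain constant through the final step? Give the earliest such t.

4

[bits: z,r,x,q,y,v,u,clk]
t=0: Δ0=11011010 Δ1=11011011 Δ2=11001001 Δ3=10001001 Δ4=00001001 | 4Δ
t=1: Δ0=00001001 Δ1=00001000 | 1Δ
t=2: Δ0=00001000 Δ1=00001001 Δ2=00010001 | 2Δ
t=3: Δ0=00010001 Δ1=00010000 | 1Δ
t=4: Δ0=00010000 Δ1=00010001 Δ2=00011001 | 2Δ
t=5: Δ0=00011001 Δ1=00011000 | 1Δ
t=6: Δ0=00011000 Δ1=00011001 | 1Δ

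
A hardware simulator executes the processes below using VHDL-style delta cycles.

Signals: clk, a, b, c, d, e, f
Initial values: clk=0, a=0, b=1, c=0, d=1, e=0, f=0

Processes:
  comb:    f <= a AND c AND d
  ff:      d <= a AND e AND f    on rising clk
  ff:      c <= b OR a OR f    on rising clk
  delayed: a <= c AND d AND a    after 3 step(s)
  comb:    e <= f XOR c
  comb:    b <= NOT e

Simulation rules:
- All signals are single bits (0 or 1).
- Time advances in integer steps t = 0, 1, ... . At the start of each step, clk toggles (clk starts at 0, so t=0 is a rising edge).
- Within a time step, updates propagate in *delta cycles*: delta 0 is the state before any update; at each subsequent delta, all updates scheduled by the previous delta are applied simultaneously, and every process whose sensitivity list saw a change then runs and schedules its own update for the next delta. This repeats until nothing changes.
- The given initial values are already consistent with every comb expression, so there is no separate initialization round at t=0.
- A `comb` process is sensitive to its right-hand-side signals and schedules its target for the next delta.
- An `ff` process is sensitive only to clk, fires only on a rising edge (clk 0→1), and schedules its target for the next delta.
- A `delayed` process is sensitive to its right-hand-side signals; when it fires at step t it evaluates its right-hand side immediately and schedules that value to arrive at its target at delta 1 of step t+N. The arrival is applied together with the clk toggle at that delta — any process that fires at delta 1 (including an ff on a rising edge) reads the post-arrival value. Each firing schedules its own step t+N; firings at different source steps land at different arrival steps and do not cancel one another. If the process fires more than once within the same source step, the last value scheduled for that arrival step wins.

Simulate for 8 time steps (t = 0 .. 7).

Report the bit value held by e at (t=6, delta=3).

[bits: a,d,e,f,c,b,clk]
t=0: Δ0=0100010 Δ1=0100011 Δ2=0000111 Δ3=0010111 Δ4=0010101 | 4Δ
t=1: Δ0=0010101 Δ1=0010100 | 1Δ
t=2: Δ0=0010100 Δ1=0010101 Δ2=0010001 Δ3=0000001 Δ4=0000011 | 4Δ
t=3: Δ0=0000011 Δ1=0000010 | 1Δ
t=4: Δ0=0000010 Δ1=0000011 Δ2=0000111 Δ3=0010111 Δ4=0010101 | 4Δ
t=5: Δ0=0010101 Δ1=0010100 | 1Δ
t=6: Δ0=0010100 Δ1=0010101 Δ2=0010001 Δ3=0000001 Δ4=0000011 | 4Δ
t=7: Δ0=0000011 Δ1=0000010 | 1Δ

0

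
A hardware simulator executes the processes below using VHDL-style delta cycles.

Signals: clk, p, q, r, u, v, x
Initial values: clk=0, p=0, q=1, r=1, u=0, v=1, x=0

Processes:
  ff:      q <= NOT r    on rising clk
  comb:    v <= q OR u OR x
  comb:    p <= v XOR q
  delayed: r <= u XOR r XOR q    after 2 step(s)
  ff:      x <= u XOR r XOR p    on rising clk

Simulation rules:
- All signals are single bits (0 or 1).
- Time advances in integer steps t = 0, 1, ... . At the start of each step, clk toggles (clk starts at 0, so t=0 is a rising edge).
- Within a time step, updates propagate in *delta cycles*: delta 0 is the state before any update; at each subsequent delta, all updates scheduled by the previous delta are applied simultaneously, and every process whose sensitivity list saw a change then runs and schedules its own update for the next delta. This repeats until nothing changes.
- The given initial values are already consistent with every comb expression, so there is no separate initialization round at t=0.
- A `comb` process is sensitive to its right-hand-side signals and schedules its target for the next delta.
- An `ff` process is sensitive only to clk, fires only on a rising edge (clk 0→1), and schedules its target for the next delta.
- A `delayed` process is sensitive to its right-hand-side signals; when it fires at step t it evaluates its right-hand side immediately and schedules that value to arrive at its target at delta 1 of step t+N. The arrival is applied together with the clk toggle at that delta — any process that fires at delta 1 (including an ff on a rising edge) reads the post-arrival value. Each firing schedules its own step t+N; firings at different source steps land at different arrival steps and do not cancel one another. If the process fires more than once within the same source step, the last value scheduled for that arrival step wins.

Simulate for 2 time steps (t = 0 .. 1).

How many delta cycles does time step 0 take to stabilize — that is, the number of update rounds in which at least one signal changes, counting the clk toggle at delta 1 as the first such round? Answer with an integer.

[bits: clk,v,u,r,q,x,p]
t=0: Δ0=0101100 Δ1=1101100 Δ2=1101010 Δ3=1101011 | 3Δ
t=1: Δ0=1101011 Δ1=0101011 | 1Δ

3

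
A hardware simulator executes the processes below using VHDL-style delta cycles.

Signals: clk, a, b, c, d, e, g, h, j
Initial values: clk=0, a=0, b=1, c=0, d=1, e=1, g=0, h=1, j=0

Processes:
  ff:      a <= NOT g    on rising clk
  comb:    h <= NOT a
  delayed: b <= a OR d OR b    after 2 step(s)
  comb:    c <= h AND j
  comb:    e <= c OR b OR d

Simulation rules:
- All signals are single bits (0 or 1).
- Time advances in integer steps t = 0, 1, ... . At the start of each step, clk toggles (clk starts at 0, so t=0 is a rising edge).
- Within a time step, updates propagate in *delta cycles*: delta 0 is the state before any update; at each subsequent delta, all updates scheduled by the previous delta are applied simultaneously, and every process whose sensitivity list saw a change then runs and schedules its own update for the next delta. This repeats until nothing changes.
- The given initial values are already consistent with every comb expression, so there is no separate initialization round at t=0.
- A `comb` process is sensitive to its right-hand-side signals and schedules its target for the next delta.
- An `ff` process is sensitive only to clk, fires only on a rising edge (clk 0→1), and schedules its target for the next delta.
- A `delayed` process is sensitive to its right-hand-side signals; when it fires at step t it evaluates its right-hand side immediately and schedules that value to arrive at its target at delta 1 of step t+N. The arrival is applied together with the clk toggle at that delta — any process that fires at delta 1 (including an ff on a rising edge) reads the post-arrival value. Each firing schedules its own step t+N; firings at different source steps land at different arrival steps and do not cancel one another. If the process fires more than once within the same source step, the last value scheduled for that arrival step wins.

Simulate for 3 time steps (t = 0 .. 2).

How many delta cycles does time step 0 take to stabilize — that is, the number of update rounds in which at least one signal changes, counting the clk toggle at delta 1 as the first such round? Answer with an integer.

t=0 Δ0: g=0 clk=0 j=0 e=1 d=1 a=0 h=1 b=1 c=0
  Δ1: clk:0→1
  Δ2: a:0→1
  Δ3: h:1→0
  (3Δ to stable)
t=1 Δ0: g=0 clk=1 j=0 e=1 d=1 a=1 h=0 b=1 c=0
  Δ1: clk:1→0
  (1Δ to stable)
t=2 Δ0: g=0 clk=0 j=0 e=1 d=1 a=1 h=0 b=1 c=0
  Δ1: clk:0→1
  (1Δ to stable)

3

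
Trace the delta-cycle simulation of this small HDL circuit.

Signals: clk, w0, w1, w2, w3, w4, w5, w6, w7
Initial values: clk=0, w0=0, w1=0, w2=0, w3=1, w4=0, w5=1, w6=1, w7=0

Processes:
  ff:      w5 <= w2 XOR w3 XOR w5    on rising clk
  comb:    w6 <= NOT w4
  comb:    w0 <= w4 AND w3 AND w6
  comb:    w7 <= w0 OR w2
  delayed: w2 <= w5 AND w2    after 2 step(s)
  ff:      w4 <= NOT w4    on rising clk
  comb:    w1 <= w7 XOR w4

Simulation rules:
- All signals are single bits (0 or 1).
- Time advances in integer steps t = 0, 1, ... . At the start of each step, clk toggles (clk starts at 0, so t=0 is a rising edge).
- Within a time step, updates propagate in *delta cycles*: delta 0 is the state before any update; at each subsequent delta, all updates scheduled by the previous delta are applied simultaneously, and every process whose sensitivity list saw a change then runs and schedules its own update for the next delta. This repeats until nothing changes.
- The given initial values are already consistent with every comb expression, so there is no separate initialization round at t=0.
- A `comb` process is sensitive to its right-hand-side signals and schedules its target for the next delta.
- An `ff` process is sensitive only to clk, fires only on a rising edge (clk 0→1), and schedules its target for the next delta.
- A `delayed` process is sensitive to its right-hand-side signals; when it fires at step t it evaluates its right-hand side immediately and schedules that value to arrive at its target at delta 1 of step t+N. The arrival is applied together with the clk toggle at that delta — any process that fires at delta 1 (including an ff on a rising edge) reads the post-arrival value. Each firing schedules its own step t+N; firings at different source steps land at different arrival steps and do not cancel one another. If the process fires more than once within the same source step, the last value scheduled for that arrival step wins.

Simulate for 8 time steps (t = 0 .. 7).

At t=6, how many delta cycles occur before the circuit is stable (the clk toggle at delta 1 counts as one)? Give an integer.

[bits: w3,w5,w1,w6,w0,w2,w4,w7,clk]
t=0: Δ0=110100000 Δ1=110100001 Δ2=100100101 Δ3=101010101 Δ4=101000111 Δ5=100000101 Δ6=101000101 | 6Δ
t=1: Δ0=101000101 Δ1=101000100 | 1Δ
t=2: Δ0=101000100 Δ1=101000101 Δ2=111000001 Δ3=110100001 | 3Δ
t=3: Δ0=110100001 Δ1=110100000 | 1Δ
t=4: Δ0=110100000 Δ1=110100001 Δ2=100100101 Δ3=101010101 Δ4=101000111 Δ5=100000101 Δ6=101000101 | 6Δ
t=5: Δ0=101000101 Δ1=101000100 | 1Δ
t=6: Δ0=101000100 Δ1=101000101 Δ2=111000001 Δ3=110100001 | 3Δ
t=7: Δ0=110100001 Δ1=110100000 | 1Δ

3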